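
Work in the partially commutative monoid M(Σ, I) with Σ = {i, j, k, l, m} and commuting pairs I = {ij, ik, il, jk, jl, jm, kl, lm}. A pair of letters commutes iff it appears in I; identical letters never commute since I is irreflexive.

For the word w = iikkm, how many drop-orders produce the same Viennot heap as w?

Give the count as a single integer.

6

#0=i has no predecessor
#1=i depends on [0:i]
#2=k has no predecessor
#3=k depends on [2:k]
#4=m depends on [1:i, 3:k]
sources: [0:i, 2:k]
N(rest) = Σ N(rest − s) over sources s of rest; N(one piece) = 1:
  size 1 → [4]=1
  size 2 → [1,4]=1  [3,4]=1
  size 3 → [0,1,4]=1  [1,3,4]=2  [2,3,4]=1
  first=0(i) contributes 3
  first=2(k) contributes 3
|[w]| = 6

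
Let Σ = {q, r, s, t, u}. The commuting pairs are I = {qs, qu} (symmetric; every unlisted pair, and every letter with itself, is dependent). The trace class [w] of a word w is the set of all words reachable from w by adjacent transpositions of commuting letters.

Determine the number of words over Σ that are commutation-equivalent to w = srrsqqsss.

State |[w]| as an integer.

drop 0:s onto floor
drop 1:r onto {0:s}
drop 2:r onto {1:r}
drop 3:s onto {2:r}
drop 4:q onto {2:r}
drop 5:q onto {4:q}
drop 6:s onto {3:s}
drop 7:s onto {6:s}
drop 8:s onto {7:s}
ground layer = {0:s}
drop-orders for the pieces not yet dropped (sum over which currently-grounded one goes next):
  1 to go: {5} 1  {8} 1
  2 to go: {4,5} 1  {5,8} 2  {7,8} 1
  3 to go: {4,5,8} 3  {5,7,8} 3  {6,7,8} 1
  4 to go: {3,6,7,8} 1  {4,5,7,8} 6  {5,6,7,8} 4
  5 to go: {3,5,6,7,8} 5  {4,5,6,7,8} 10
  6 to go: {3,4,5,6,7,8} 15
  7 to go: {2,3,4,5,6,7,8} 15
  if 0:s drops first: 15 orders

15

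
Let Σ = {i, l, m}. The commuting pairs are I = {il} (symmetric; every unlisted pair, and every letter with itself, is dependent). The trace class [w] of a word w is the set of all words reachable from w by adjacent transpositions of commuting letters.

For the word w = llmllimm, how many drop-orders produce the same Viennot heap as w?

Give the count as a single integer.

0(l) covers ∅
1(l) covers 0:l
2(m) covers 1:l
3(l) covers 2:m
4(l) covers 3:l
5(i) covers 2:m
6(m) covers 4:l, 5:i
7(m) covers 6:m
floor of heap: 0:l
completions by unplaced set U, small U first (add the entries for U minus each lowest piece of U):
  |U|=1: {7}:1
  |U|=2: {6,7}:1
  |U|=3: {4,6,7}:1  {5,6,7}:1
  |U|=4: {3,4,6,7}:1  {4,5,6,7}:2
  |U|=5: {3,4,5,6,7}:3
  |U|=6: {2,3,4,5,6,7}:3
  start at 0(l): 3

3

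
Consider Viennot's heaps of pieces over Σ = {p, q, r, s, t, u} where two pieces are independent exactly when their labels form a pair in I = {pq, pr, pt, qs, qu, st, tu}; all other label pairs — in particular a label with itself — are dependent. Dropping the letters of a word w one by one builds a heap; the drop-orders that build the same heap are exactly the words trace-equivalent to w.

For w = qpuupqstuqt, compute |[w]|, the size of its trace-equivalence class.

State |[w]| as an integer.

462

#0=q has no predecessor
#1=p has no predecessor
#2=u depends on [1:p]
#3=u depends on [2:u]
#4=p depends on [3:u]
#5=q depends on [0:q]
#6=s depends on [4:p]
#7=t depends on [5:q]
#8=u depends on [6:s]
#9=q depends on [7:t]
#10=t depends on [9:q]
sources: [0:q, 1:p]
N(rest) = Σ N(rest − s) over sources s of rest; N(one piece) = 1:
  size 1 → [8]=1  [10]=1
  size 2 → [6,8]=1  [8,10]=2  [9,10]=1
  size 3 → [4,6,8]=1  [6,8,10]=3  [7,9,10]=1  [8,9,10]=3
  size 4 → [3,4,6,8]=1  [4,6,8,10]=4  [5,7,9,10]=1  [6,8,9,10]=6  [7,8,9,10]=4
  size 5 → [0,5,7,9,10]=1  [2,3,4,6,8]=1  [3,4,6,8,10]=5  [4,6,8,9,10]=10  [5,7,8,9,10]=5  [6,7,8,9,10]=10
  size 6 → [0,5,7,8,9,10]=6  [1,2,3,4,6,8]=1  [2,3,4,6,8,10]=6  [3,4,6,8,9,10]=15  [4,6,7,8,9,10]=20  [5,6,7,8,9,10]=15
  size 7 → [0,5,6,7,8,9,10]=21  [1,2,3,4,6,8,10]=7  [2,3,4,6,8,9,10]=21  [3,4,6,7,8,9,10]=35  [4,5,6,7,8,9,10]=35
  size 8 → [0,4,5,6,7,8,9,10]=56  [1,2,3,4,6,8,9,10]=28  [2,3,4,6,7,8,9,10]=56  [3,4,5,6,7,8,9,10]=70
  size 9 → [0,3,4,5,6,7,8,9,10]=126  [1,2,3,4,6,7,8,9,10]=84  [2,3,4,5,6,7,8,9,10]=126
  first=0(q) contributes 210
  first=1(p) contributes 252
|[w]| = 462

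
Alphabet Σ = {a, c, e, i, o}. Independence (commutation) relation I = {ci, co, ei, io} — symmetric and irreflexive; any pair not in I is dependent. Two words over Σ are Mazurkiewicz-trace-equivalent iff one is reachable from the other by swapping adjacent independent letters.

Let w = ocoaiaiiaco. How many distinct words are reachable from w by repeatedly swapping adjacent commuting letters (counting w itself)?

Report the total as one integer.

6

0(o) covers ∅
1(c) covers ∅
2(o) covers 0:o
3(a) covers 1:c, 2:o
4(i) covers 3:a
5(a) covers 4:i
6(i) covers 5:a
7(i) covers 6:i
8(a) covers 7:i
9(c) covers 8:a
10(o) covers 8:a
floor of heap: 0:o, 1:c
completions by unplaced set U, small U first (add the entries for U minus each lowest piece of U):
  |U|=1: {9}:1  {10}:1
  |U|=2: {9,10}:2
  |U|=3: {8,9,10}:2
  |U|=4: {7,8,9,10}:2
  |U|=5: {6,7,8,9,10}:2
  |U|=6: {5,6,7,8,9,10}:2
  |U|=7: {4,5,6,7,8,9,10}:2
  |U|=8: {3,4,5,6,7,8,9,10}:2
  |U|=9: {1,3,4,5,6,7,8,9,10}:2  {2,3,4,5,6,7,8,9,10}:2
  start at 0(o): 4
  start at 1(c): 2
sum over floor = 6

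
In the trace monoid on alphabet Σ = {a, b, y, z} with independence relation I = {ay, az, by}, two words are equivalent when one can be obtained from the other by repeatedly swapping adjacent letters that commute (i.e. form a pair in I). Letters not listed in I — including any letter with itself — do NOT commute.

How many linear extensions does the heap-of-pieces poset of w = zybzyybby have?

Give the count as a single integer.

drop 0:z onto floor
drop 1:y onto {0:z}
drop 2:b onto {0:z}
drop 3:z onto {1:y, 2:b}
drop 4:y onto {3:z}
drop 5:y onto {4:y}
drop 6:b onto {3:z}
drop 7:b onto {6:b}
drop 8:y onto {5:y}
ground layer = {0:z}
drop-orders for the pieces not yet dropped (sum over which currently-grounded one goes next):
  1 to go: {7} 1  {8} 1
  2 to go: {5,8} 1  {6,7} 1  {7,8} 2
  3 to go: {4,5,8} 1  {5,7,8} 3  {6,7,8} 3
  4 to go: {4,5,7,8} 4  {5,6,7,8} 6
  5 to go: {4,5,6,7,8} 10
  6 to go: {3,4,5,6,7,8} 10
  7 to go: {1,3,4,5,6,7,8} 10  {2,3,4,5,6,7,8} 10
  if 0:z drops first: 20 orders

20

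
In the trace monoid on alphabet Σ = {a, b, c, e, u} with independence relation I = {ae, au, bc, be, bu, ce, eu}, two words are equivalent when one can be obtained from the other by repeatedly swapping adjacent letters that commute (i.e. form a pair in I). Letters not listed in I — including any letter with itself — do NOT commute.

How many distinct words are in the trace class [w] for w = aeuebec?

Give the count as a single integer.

175

piece 0:a — minimal
piece 1:e — minimal
piece 2:u — minimal
piece 3:e rests on {1:e}
piece 4:b rests on {0:a}
piece 5:e rests on {3:e}
piece 6:c rests on {0:a, 2:u}
minimal pieces: {0:a, 1:e, 2:u}
ways to finish when only these pieces remain (= sum over removing one remaining piece with nothing left below it):
  1 left: {4}→1  {5}→1  {6}→1
  2 left: {2,6}→1  {3,5}→1  {4,5}→2  {4,6}→2  {5,6}→2
  3 left: {0,4,6}→2  {1,3,5}→1  {2,4,6}→3  {2,5,6}→3  {3,4,5}→3  {3,5,6}→3  {4,5,6}→6
  4 left: {0,2,4,6}→5  {0,4,5,6}→8  {1,3,4,5}→4  {1,3,5,6}→4  {2,3,5,6}→6  {2,4,5,6}→12  {3,4,5,6}→12
  5 left: {0,2,4,5,6}→25  {0,3,4,5,6}→20  {1,2,3,5,6}→10  {1,3,4,5,6}→20  {2,3,4,5,6}→30
  placing 0:a first → 60 extensions
  placing 1:e first → 75 extensions
  placing 2:u first → 40 extensions
total linear extensions = 175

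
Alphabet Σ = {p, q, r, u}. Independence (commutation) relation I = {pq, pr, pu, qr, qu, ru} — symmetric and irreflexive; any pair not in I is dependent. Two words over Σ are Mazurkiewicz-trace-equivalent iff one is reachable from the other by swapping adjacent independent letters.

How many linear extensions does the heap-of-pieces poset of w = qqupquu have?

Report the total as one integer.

drop 0:q onto floor
drop 1:q onto {0:q}
drop 2:u onto floor
drop 3:p onto floor
drop 4:q onto {1:q}
drop 5:u onto {2:u}
drop 6:u onto {5:u}
ground layer = {0:q, 2:u, 3:p}
drop-orders for the pieces not yet dropped (sum over which currently-grounded one goes next):
  1 to go: {3} 1  {4} 1  {6} 1
  2 to go: {1,4} 1  {3,4} 2  {3,6} 2  {4,6} 2  {5,6} 1
  3 to go: {0,1,4} 1  {1,3,4} 3  {1,4,6} 3  {2,5,6} 1  {3,4,6} 6  {3,5,6} 3  {4,5,6} 3
  4 to go: {0,1,3,4} 4  {0,1,4,6} 4  {1,3,4,6} 12  {1,4,5,6} 6  {2,3,5,6} 4  {2,4,5,6} 4  {3,4,5,6} 12
  5 to go: {0,1,3,4,6} 20  {0,1,4,5,6} 10  {1,2,4,5,6} 10  {1,3,4,5,6} 30  {2,3,4,5,6} 20
  if 0:q drops first: 60 orders
  if 2:u drops first: 60 orders
  if 3:p drops first: 20 orders
heap linearizations: 140

140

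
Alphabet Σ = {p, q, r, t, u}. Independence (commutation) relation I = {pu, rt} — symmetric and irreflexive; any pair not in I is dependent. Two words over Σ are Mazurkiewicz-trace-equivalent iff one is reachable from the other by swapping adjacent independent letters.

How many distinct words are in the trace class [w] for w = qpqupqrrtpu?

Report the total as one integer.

12

drop 0:q onto floor
drop 1:p onto {0:q}
drop 2:q onto {1:p}
drop 3:u onto {2:q}
drop 4:p onto {2:q}
drop 5:q onto {3:u, 4:p}
drop 6:r onto {5:q}
drop 7:r onto {6:r}
drop 8:t onto {5:q}
drop 9:p onto {7:r, 8:t}
drop 10:u onto {7:r, 8:t}
ground layer = {0:q}
drop-orders for the pieces not yet dropped (sum over which currently-grounded one goes next):
  1 to go: {9} 1  {10} 1
  2 to go: {9,10} 2
  3 to go: {7,9,10} 2  {8,9,10} 2
  4 to go: {6,7,9,10} 2  {7,8,9,10} 4
  5 to go: {6,7,8,9,10} 6
  6 to go: {5,6,7,8,9,10} 6
  7 to go: {3,5,6,7,8,9,10} 6  {4,5,6,7,8,9,10} 6
  8 to go: {3,4,5,6,7,8,9,10} 12
  9 to go: {2,3,4,5,6,7,8,9,10} 12
  if 0:q drops first: 12 orders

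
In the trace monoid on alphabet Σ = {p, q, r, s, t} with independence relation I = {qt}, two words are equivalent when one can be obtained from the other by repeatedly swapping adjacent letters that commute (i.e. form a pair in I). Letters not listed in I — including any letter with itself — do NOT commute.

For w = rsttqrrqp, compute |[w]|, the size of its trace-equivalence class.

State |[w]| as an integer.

3

0(r) covers ∅
1(s) covers 0:r
2(t) covers 1:s
3(t) covers 2:t
4(q) covers 1:s
5(r) covers 3:t, 4:q
6(r) covers 5:r
7(q) covers 6:r
8(p) covers 7:q
floor of heap: 0:r
completions by unplaced set U, small U first (add the entries for U minus each lowest piece of U):
  |U|=1: {8}:1
  |U|=2: {7,8}:1
  |U|=3: {6,7,8}:1
  |U|=4: {5,6,7,8}:1
  |U|=5: {3,5,6,7,8}:1  {4,5,6,7,8}:1
  |U|=6: {2,3,5,6,7,8}:1  {3,4,5,6,7,8}:2
  |U|=7: {2,3,4,5,6,7,8}:3
  start at 0(r): 3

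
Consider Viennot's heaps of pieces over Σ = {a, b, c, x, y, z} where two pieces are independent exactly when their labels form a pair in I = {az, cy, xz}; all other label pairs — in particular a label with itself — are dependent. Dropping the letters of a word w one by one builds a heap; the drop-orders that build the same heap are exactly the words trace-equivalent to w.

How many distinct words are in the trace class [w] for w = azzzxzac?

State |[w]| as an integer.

35

drop 0:a onto floor
drop 1:z onto floor
drop 2:z onto {1:z}
drop 3:z onto {2:z}
drop 4:x onto {0:a}
drop 5:z onto {3:z}
drop 6:a onto {4:x}
drop 7:c onto {5:z, 6:a}
ground layer = {0:a, 1:z}
drop-orders for the pieces not yet dropped (sum over which currently-grounded one goes next):
  1 to go: {7} 1
  2 to go: {5,7} 1  {6,7} 1
  3 to go: {3,5,7} 1  {4,6,7} 1  {5,6,7} 2
  4 to go: {0,4,6,7} 1  {2,3,5,7} 1  {3,5,6,7} 3  {4,5,6,7} 3
  5 to go: {0,4,5,6,7} 4  {1,2,3,5,7} 1  {2,3,5,6,7} 4  {3,4,5,6,7} 6
  6 to go: {0,3,4,5,6,7} 10  {1,2,3,5,6,7} 5  {2,3,4,5,6,7} 10
  if 0:a drops first: 15 orders
  if 1:z drops first: 20 orders
heap linearizations: 35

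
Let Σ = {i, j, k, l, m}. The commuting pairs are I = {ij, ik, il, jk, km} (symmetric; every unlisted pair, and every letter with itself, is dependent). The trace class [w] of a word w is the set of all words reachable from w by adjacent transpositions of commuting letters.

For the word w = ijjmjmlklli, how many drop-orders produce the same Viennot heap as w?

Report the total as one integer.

15

drop 0:i onto floor
drop 1:j onto floor
drop 2:j onto {1:j}
drop 3:m onto {0:i, 2:j}
drop 4:j onto {3:m}
drop 5:m onto {4:j}
drop 6:l onto {5:m}
drop 7:k onto {6:l}
drop 8:l onto {7:k}
drop 9:l onto {8:l}
drop 10:i onto {5:m}
ground layer = {0:i, 1:j}
drop-orders for the pieces not yet dropped (sum over which currently-grounded one goes next):
  1 to go: {9} 1  {10} 1
  2 to go: {8,9} 1  {9,10} 2
  3 to go: {7,8,9} 1  {8,9,10} 3
  4 to go: {6,7,8,9} 1  {7,8,9,10} 4
  5 to go: {6,7,8,9,10} 5
  6 to go: {5,6,7,8,9,10} 5
  7 to go: {4,5,6,7,8,9,10} 5
  8 to go: {3,4,5,6,7,8,9,10} 5
  9 to go: {0,3,4,5,6,7,8,9,10} 5  {2,3,4,5,6,7,8,9,10} 5
  if 0:i drops first: 5 orders
  if 1:j drops first: 10 orders
heap linearizations: 15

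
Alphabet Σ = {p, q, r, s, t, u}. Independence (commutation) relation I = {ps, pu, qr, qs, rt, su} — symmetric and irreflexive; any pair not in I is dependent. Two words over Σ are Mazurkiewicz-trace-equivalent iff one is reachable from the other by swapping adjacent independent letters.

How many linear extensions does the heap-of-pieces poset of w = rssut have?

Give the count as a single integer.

piece 0:r — minimal
piece 1:s rests on {0:r}
piece 2:s rests on {1:s}
piece 3:u rests on {0:r}
piece 4:t rests on {2:s, 3:u}
minimal pieces: {0:r}
ways to finish when only these pieces remain (= sum over removing one remaining piece with nothing left below it):
  1 left: {4}→1
  2 left: {2,4}→1  {3,4}→1
  3 left: {1,2,4}→1  {2,3,4}→2
  placing 0:r first → 3 extensions

3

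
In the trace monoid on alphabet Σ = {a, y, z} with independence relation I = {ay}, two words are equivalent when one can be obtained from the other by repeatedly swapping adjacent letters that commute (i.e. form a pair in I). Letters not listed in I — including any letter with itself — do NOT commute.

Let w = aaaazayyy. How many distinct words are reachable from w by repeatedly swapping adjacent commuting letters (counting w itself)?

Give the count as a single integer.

4

drop 0:a onto floor
drop 1:a onto {0:a}
drop 2:a onto {1:a}
drop 3:a onto {2:a}
drop 4:z onto {3:a}
drop 5:a onto {4:z}
drop 6:y onto {4:z}
drop 7:y onto {6:y}
drop 8:y onto {7:y}
ground layer = {0:a}
drop-orders for the pieces not yet dropped (sum over which currently-grounded one goes next):
  1 to go: {5} 1  {8} 1
  2 to go: {5,8} 2  {7,8} 1
  3 to go: {5,7,8} 3  {6,7,8} 1
  4 to go: {5,6,7,8} 4
  5 to go: {4,5,6,7,8} 4
  6 to go: {3,4,5,6,7,8} 4
  7 to go: {2,3,4,5,6,7,8} 4
  if 0:a drops first: 4 orders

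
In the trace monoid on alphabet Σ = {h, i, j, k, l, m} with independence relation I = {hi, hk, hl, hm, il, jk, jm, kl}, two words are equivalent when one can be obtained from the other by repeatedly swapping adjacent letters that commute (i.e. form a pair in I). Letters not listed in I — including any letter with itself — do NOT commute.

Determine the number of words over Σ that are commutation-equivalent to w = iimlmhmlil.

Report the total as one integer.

#0=i has no predecessor
#1=i depends on [0:i]
#2=m depends on [1:i]
#3=l depends on [2:m]
#4=m depends on [3:l]
#5=h has no predecessor
#6=m depends on [4:m]
#7=l depends on [6:m]
#8=i depends on [6:m]
#9=l depends on [7:l]
sources: [0:i, 5:h]
N(rest) = Σ N(rest − s) over sources s of rest; N(one piece) = 1:
  size 1 → [5]=1  [8]=1  [9]=1
  size 2 → [5,8]=2  [5,9]=2  [7,9]=1  [8,9]=2
  size 3 → [5,7,9]=3  [5,8,9]=6  [7,8,9]=3
  size 4 → [5,7,8,9]=12  [6,7,8,9]=3
  size 5 → [4,6,7,8,9]=3  [5,6,7,8,9]=15
  size 6 → [3,4,6,7,8,9]=3  [4,5,6,7,8,9]=18
  size 7 → [2,3,4,6,7,8,9]=3  [3,4,5,6,7,8,9]=21
  size 8 → [1,2,3,4,6,7,8,9]=3  [2,3,4,5,6,7,8,9]=24
  first=0(i) contributes 27
  first=5(h) contributes 3
|[w]| = 30

30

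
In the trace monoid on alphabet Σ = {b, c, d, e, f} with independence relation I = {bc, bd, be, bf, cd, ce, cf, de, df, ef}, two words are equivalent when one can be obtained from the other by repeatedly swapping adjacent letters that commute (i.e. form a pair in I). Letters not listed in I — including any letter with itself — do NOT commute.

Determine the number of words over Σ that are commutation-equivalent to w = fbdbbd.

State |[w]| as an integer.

#0=f has no predecessor
#1=b has no predecessor
#2=d has no predecessor
#3=b depends on [1:b]
#4=b depends on [3:b]
#5=d depends on [2:d]
sources: [0:f, 1:b, 2:d]
N(rest) = Σ N(rest − s) over sources s of rest; N(one piece) = 1:
  size 1 → [0]=1  [4]=1  [5]=1
  size 2 → [0,4]=2  [0,5]=2  [2,5]=1  [3,4]=1  [4,5]=2
  size 3 → [0,2,5]=3  [0,3,4]=3  [0,4,5]=6  [1,3,4]=1  [2,4,5]=3  [3,4,5]=3
  size 4 → [0,1,3,4]=4  [0,2,4,5]=12  [0,3,4,5]=12  [1,3,4,5]=4  [2,3,4,5]=6
  first=0(f) contributes 10
  first=1(b) contributes 30
  first=2(d) contributes 20
|[w]| = 60

60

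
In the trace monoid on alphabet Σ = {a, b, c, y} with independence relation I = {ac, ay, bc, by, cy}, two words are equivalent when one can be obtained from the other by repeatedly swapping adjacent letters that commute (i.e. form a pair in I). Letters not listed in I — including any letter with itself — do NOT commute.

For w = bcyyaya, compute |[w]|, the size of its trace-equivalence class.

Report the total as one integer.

drop 0:b onto floor
drop 1:c onto floor
drop 2:y onto floor
drop 3:y onto {2:y}
drop 4:a onto {0:b}
drop 5:y onto {3:y}
drop 6:a onto {4:a}
ground layer = {0:b, 1:c, 2:y}
drop-orders for the pieces not yet dropped (sum over which currently-grounded one goes next):
  1 to go: {1} 1  {5} 1  {6} 1
  2 to go: {1,5} 2  {1,6} 2  {3,5} 1  {4,6} 1  {5,6} 2
  3 to go: {0,4,6} 1  {1,3,5} 3  {1,4,6} 3  {1,5,6} 6  {2,3,5} 1  {3,5,6} 3  {4,5,6} 3
  4 to go: {0,1,4,6} 4  {0,4,5,6} 4  {1,2,3,5} 4  {1,3,5,6} 12  {1,4,5,6} 12  {2,3,5,6} 4  {3,4,5,6} 6
  5 to go: {0,1,4,5,6} 20  {0,3,4,5,6} 10  {1,2,3,5,6} 20  {1,3,4,5,6} 30  {2,3,4,5,6} 10
  if 0:b drops first: 60 orders
  if 1:c drops first: 20 orders
  if 2:y drops first: 60 orders
heap linearizations: 140

140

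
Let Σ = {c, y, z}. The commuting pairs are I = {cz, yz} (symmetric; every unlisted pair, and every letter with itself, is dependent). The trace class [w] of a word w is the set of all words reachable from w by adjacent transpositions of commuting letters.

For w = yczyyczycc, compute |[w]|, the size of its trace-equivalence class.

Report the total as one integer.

drop 0:y onto floor
drop 1:c onto {0:y}
drop 2:z onto floor
drop 3:y onto {1:c}
drop 4:y onto {3:y}
drop 5:c onto {4:y}
drop 6:z onto {2:z}
drop 7:y onto {5:c}
drop 8:c onto {7:y}
drop 9:c onto {8:c}
ground layer = {0:y, 2:z}
drop-orders for the pieces not yet dropped (sum over which currently-grounded one goes next):
  1 to go: {6} 1  {9} 1
  2 to go: {2,6} 1  {6,9} 2  {8,9} 1
  3 to go: {2,6,9} 3  {6,8,9} 3  {7,8,9} 1
  4 to go: {2,6,8,9} 6  {5,7,8,9} 1  {6,7,8,9} 4
  5 to go: {2,6,7,8,9} 10  {4,5,7,8,9} 1  {5,6,7,8,9} 5
  6 to go: {2,5,6,7,8,9} 15  {3,4,5,7,8,9} 1  {4,5,6,7,8,9} 6
  7 to go: {1,3,4,5,7,8,9} 1  {2,4,5,6,7,8,9} 21  {3,4,5,6,7,8,9} 7
  8 to go: {0,1,3,4,5,7,8,9} 1  {1,3,4,5,6,7,8,9} 8  {2,3,4,5,6,7,8,9} 28
  if 0:y drops first: 36 orders
  if 2:z drops first: 9 orders
heap linearizations: 45

45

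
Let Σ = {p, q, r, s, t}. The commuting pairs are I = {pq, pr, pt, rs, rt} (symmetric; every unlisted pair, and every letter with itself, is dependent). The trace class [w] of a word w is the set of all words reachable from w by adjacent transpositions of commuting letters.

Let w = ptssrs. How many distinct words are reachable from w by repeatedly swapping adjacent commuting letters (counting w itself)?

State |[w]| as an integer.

#0=p has no predecessor
#1=t has no predecessor
#2=s depends on [0:p, 1:t]
#3=s depends on [2:s]
#4=r has no predecessor
#5=s depends on [3:s]
sources: [0:p, 1:t, 4:r]
N(rest) = Σ N(rest − s) over sources s of rest; N(one piece) = 1:
  size 1 → [4]=1  [5]=1
  size 2 → [3,5]=1  [4,5]=2
  size 3 → [2,3,5]=1  [3,4,5]=3
  size 4 → [0,2,3,5]=1  [1,2,3,5]=1  [2,3,4,5]=4
  first=0(p) contributes 5
  first=1(t) contributes 5
  first=4(r) contributes 2
|[w]| = 12

12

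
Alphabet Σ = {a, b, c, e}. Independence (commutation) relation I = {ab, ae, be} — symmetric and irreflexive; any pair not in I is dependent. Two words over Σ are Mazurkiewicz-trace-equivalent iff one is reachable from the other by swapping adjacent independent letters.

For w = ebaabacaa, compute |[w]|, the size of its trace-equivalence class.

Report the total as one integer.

60

#0=e has no predecessor
#1=b has no predecessor
#2=a has no predecessor
#3=a depends on [2:a]
#4=b depends on [1:b]
#5=a depends on [3:a]
#6=c depends on [0:e, 4:b, 5:a]
#7=a depends on [6:c]
#8=a depends on [7:a]
sources: [0:e, 1:b, 2:a]
N(rest) = Σ N(rest − s) over sources s of rest; N(one piece) = 1:
  size 1 → [8]=1
  size 2 → [7,8]=1
  size 3 → [6,7,8]=1
  size 4 → [0,6,7,8]=1  [4,6,7,8]=1  [5,6,7,8]=1
  size 5 → [0,4,6,7,8]=2  [0,5,6,7,8]=2  [1,4,6,7,8]=1  [3,5,6,7,8]=1  [4,5,6,7,8]=2
  size 6 → [0,1,4,6,7,8]=3  [0,3,5,6,7,8]=3  [0,4,5,6,7,8]=6  [1,4,5,6,7,8]=3  [2,3,5,6,7,8]=1  [3,4,5,6,7,8]=3
  size 7 → [0,1,4,5,6,7,8]=12  [0,2,3,5,6,7,8]=4  [0,3,4,5,6,7,8]=12  [1,3,4,5,6,7,8]=6  [2,3,4,5,6,7,8]=4
  first=0(e) contributes 10
  first=1(b) contributes 20
  first=2(a) contributes 30
|[w]| = 60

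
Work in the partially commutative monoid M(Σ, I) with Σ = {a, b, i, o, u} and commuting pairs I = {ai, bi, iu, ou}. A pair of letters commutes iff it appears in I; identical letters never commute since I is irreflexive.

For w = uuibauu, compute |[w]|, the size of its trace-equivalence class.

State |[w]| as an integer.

#0=u has no predecessor
#1=u depends on [0:u]
#2=i has no predecessor
#3=b depends on [1:u]
#4=a depends on [3:b]
#5=u depends on [4:a]
#6=u depends on [5:u]
sources: [0:u, 2:i]
N(rest) = Σ N(rest − s) over sources s of rest; N(one piece) = 1:
  size 1 → [2]=1  [6]=1
  size 2 → [2,6]=2  [5,6]=1
  size 3 → [2,5,6]=3  [4,5,6]=1
  size 4 → [2,4,5,6]=4  [3,4,5,6]=1
  size 5 → [1,3,4,5,6]=1  [2,3,4,5,6]=5
  first=0(u) contributes 6
  first=2(i) contributes 1
|[w]| = 7

7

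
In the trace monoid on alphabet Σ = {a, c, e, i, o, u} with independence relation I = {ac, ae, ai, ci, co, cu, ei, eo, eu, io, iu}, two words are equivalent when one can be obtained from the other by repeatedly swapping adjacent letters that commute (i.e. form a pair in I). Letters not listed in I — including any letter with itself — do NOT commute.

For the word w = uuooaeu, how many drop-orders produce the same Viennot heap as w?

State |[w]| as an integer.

#0=u has no predecessor
#1=u depends on [0:u]
#2=o depends on [1:u]
#3=o depends on [2:o]
#4=a depends on [3:o]
#5=e has no predecessor
#6=u depends on [4:a]
sources: [0:u, 5:e]
N(rest) = Σ N(rest − s) over sources s of rest; N(one piece) = 1:
  size 1 → [5]=1  [6]=1
  size 2 → [4,6]=1  [5,6]=2
  size 3 → [3,4,6]=1  [4,5,6]=3
  size 4 → [2,3,4,6]=1  [3,4,5,6]=4
  size 5 → [1,2,3,4,6]=1  [2,3,4,5,6]=5
  first=0(u) contributes 6
  first=5(e) contributes 1
|[w]| = 7

7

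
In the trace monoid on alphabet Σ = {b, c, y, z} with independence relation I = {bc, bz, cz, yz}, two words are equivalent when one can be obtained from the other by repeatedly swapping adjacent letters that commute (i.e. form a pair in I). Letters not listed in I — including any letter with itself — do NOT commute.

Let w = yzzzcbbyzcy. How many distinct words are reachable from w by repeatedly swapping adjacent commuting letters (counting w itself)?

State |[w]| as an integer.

990

drop 0:y onto floor
drop 1:z onto floor
drop 2:z onto {1:z}
drop 3:z onto {2:z}
drop 4:c onto {0:y}
drop 5:b onto {0:y}
drop 6:b onto {5:b}
drop 7:y onto {4:c, 6:b}
drop 8:z onto {3:z}
drop 9:c onto {7:y}
drop 10:y onto {9:c}
ground layer = {0:y, 1:z}
drop-orders for the pieces not yet dropped (sum over which currently-grounded one goes next):
  1 to go: {8} 1  {10} 1
  2 to go: {3,8} 1  {8,10} 2  {9,10} 1
  3 to go: {2,3,8} 1  {3,8,10} 3  {7,9,10} 1  {8,9,10} 3
  4 to go: {1,2,3,8} 1  {2,3,8,10} 4  {3,8,9,10} 6  {4,7,9,10} 1  {6,7,9,10} 1  {7,8,9,10} 4
  5 to go: {1,2,3,8,10} 5  {2,3,8,9,10} 10  {3,7,8,9,10} 10  {4,6,7,9,10} 2  {4,7,8,9,10} 5  {5,6,7,9,10} 1  {6,7,8,9,10} 5
  6 to go: {1,2,3,8,9,10} 15  {2,3,7,8,9,10} 20  {3,4,7,8,9,10} 15  {3,6,7,8,9,10} 15  {4,5,6,7,9,10} 3  {4,6,7,8,9,10} 12  {5,6,7,8,9,10} 6
  7 to go: {0,4,5,6,7,9,10} 3  {1,2,3,7,8,9,10} 35  {2,3,4,7,8,9,10} 35  {2,3,6,7,8,9,10} 35  {3,4,6,7,8,9,10} 42  {3,5,6,7,8,9,10} 21  {4,5,6,7,8,9,10} 21
  8 to go: {0,4,5,6,7,8,9,10} 24  {1,2,3,4,7,8,9,10} 70  {1,2,3,6,7,8,9,10} 70  {2,3,4,6,7,8,9,10} 112  {2,3,5,6,7,8,9,10} 56  {3,4,5,6,7,8,9,10} 84
  9 to go: {0,3,4,5,6,7,8,9,10} 108  {1,2,3,4,6,7,8,9,10} 252  {1,2,3,5,6,7,8,9,10} 126  {2,3,4,5,6,7,8,9,10} 252
  if 0:y drops first: 630 orders
  if 1:z drops first: 360 orders
heap linearizations: 990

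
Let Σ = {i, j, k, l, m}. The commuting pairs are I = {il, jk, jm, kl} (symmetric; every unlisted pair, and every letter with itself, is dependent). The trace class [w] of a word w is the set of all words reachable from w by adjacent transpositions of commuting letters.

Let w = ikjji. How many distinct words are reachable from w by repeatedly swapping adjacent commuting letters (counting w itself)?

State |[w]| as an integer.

drop 0:i onto floor
drop 1:k onto {0:i}
drop 2:j onto {0:i}
drop 3:j onto {2:j}
drop 4:i onto {1:k, 3:j}
ground layer = {0:i}
drop-orders for the pieces not yet dropped (sum over which currently-grounded one goes next):
  1 to go: {4} 1
  2 to go: {1,4} 1  {3,4} 1
  3 to go: {1,3,4} 2  {2,3,4} 1
  if 0:i drops first: 3 orders

3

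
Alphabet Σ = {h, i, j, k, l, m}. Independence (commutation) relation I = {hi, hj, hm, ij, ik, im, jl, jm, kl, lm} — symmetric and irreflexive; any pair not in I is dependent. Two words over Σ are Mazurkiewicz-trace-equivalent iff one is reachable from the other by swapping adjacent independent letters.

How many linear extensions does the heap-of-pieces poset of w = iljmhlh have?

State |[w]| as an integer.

42

piece 0:i — minimal
piece 1:l rests on {0:i}
piece 2:j — minimal
piece 3:m — minimal
piece 4:h rests on {1:l}
piece 5:l rests on {4:h}
piece 6:h rests on {5:l}
minimal pieces: {0:i, 2:j, 3:m}
ways to finish when only these pieces remain (= sum over removing one remaining piece with nothing left below it):
  1 left: {2}→1  {3}→1  {6}→1
  2 left: {2,3}→2  {2,6}→2  {3,6}→2  {5,6}→1
  3 left: {2,3,6}→6  {2,5,6}→3  {3,5,6}→3  {4,5,6}→1
  4 left: {1,4,5,6}→1  {2,3,5,6}→12  {2,4,5,6}→4  {3,4,5,6}→4
  5 left: {0,1,4,5,6}→1  {1,2,4,5,6}→5  {1,3,4,5,6}→5  {2,3,4,5,6}→20
  placing 0:i first → 30 extensions
  placing 2:j first → 6 extensions
  placing 3:m first → 6 extensions
total linear extensions = 42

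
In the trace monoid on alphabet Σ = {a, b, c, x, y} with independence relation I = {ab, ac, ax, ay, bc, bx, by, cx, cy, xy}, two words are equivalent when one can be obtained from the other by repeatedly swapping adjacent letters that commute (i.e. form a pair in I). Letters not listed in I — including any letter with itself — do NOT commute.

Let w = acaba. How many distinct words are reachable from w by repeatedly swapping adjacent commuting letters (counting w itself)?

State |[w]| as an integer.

20

drop 0:a onto floor
drop 1:c onto floor
drop 2:a onto {0:a}
drop 3:b onto floor
drop 4:a onto {2:a}
ground layer = {0:a, 1:c, 3:b}
drop-orders for the pieces not yet dropped (sum over which currently-grounded one goes next):
  1 to go: {1} 1  {3} 1  {4} 1
  2 to go: {1,3} 2  {1,4} 2  {2,4} 1  {3,4} 2
  3 to go: {0,2,4} 1  {1,2,4} 3  {1,3,4} 6  {2,3,4} 3
  if 0:a drops first: 12 orders
  if 1:c drops first: 4 orders
  if 3:b drops first: 4 orders
heap linearizations: 20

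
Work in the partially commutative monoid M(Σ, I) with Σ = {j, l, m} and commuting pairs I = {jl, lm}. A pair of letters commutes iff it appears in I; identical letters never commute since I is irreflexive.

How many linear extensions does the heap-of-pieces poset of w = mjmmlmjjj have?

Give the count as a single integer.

drop 0:m onto floor
drop 1:j onto {0:m}
drop 2:m onto {1:j}
drop 3:m onto {2:m}
drop 4:l onto floor
drop 5:m onto {3:m}
drop 6:j onto {5:m}
drop 7:j onto {6:j}
drop 8:j onto {7:j}
ground layer = {0:m, 4:l}
drop-orders for the pieces not yet dropped (sum over which currently-grounded one goes next):
  1 to go: {4} 1  {8} 1
  2 to go: {4,8} 2  {7,8} 1
  3 to go: {4,7,8} 3  {6,7,8} 1
  4 to go: {4,6,7,8} 4  {5,6,7,8} 1
  5 to go: {3,5,6,7,8} 1  {4,5,6,7,8} 5
  6 to go: {2,3,5,6,7,8} 1  {3,4,5,6,7,8} 6
  7 to go: {1,2,3,5,6,7,8} 1  {2,3,4,5,6,7,8} 7
  if 0:m drops first: 8 orders
  if 4:l drops first: 1 orders
heap linearizations: 9

9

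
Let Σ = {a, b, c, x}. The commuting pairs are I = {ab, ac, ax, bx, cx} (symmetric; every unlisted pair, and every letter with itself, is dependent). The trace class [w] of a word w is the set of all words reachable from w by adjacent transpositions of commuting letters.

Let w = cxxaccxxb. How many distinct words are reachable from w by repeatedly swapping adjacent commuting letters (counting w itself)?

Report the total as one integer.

630

drop 0:c onto floor
drop 1:x onto floor
drop 2:x onto {1:x}
drop 3:a onto floor
drop 4:c onto {0:c}
drop 5:c onto {4:c}
drop 6:x onto {2:x}
drop 7:x onto {6:x}
drop 8:b onto {5:c}
ground layer = {0:c, 1:x, 3:a}
drop-orders for the pieces not yet dropped (sum over which currently-grounded one goes next):
  1 to go: {3} 1  {7} 1  {8} 1
  2 to go: {3,7} 2  {3,8} 2  {5,8} 1  {6,7} 1  {7,8} 2
  3 to go: {2,6,7} 1  {3,5,8} 3  {3,6,7} 3  {3,7,8} 6  {4,5,8} 1  {5,7,8} 3  {6,7,8} 3
  4 to go: {0,4,5,8} 1  {1,2,6,7} 1  {2,3,6,7} 4  {2,6,7,8} 4  {3,4,5,8} 4  {3,5,7,8} 12  {3,6,7,8} 12  {4,5,7,8} 4  {5,6,7,8} 6
  5 to go: {0,3,4,5,8} 5  {0,4,5,7,8} 5  {1,2,3,6,7} 5  {1,2,6,7,8} 5  {2,3,6,7,8} 20  {2,5,6,7,8} 10  {3,4,5,7,8} 20  {3,5,6,7,8} 30  {4,5,6,7,8} 10
  6 to go: {0,3,4,5,7,8} 30  {0,4,5,6,7,8} 15  {1,2,3,6,7,8} 30  {1,2,5,6,7,8} 15  {2,3,5,6,7,8} 60  {2,4,5,6,7,8} 20  {3,4,5,6,7,8} 60
  7 to go: {0,2,4,5,6,7,8} 35  {0,3,4,5,6,7,8} 105  {1,2,3,5,6,7,8} 105  {1,2,4,5,6,7,8} 35  {2,3,4,5,6,7,8} 140
  if 0:c drops first: 280 orders
  if 1:x drops first: 280 orders
  if 3:a drops first: 70 orders
heap linearizations: 630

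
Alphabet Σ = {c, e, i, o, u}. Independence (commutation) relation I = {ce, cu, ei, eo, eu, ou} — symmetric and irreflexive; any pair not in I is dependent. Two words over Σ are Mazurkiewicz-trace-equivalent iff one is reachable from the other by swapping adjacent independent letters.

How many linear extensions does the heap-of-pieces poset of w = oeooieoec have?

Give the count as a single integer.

84

drop 0:o onto floor
drop 1:e onto floor
drop 2:o onto {0:o}
drop 3:o onto {2:o}
drop 4:i onto {3:o}
drop 5:e onto {1:e}
drop 6:o onto {4:i}
drop 7:e onto {5:e}
drop 8:c onto {6:o}
ground layer = {0:o, 1:e}
drop-orders for the pieces not yet dropped (sum over which currently-grounded one goes next):
  1 to go: {7} 1  {8} 1
  2 to go: {5,7} 1  {6,8} 1  {7,8} 2
  3 to go: {1,5,7} 1  {4,6,8} 1  {5,7,8} 3  {6,7,8} 3
  4 to go: {1,5,7,8} 4  {3,4,6,8} 1  {4,6,7,8} 4  {5,6,7,8} 6
  5 to go: {1,5,6,7,8} 10  {2,3,4,6,8} 1  {3,4,6,7,8} 5  {4,5,6,7,8} 10
  6 to go: {0,2,3,4,6,8} 1  {1,4,5,6,7,8} 20  {2,3,4,6,7,8} 6  {3,4,5,6,7,8} 15
  7 to go: {0,2,3,4,6,7,8} 7  {1,3,4,5,6,7,8} 35  {2,3,4,5,6,7,8} 21
  if 0:o drops first: 56 orders
  if 1:e drops first: 28 orders
heap linearizations: 84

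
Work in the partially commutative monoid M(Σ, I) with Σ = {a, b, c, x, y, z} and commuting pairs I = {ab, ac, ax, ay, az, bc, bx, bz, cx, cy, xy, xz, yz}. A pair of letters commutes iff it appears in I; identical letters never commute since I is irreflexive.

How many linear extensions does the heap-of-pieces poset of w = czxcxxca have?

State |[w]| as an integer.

280

0(c) covers ∅
1(z) covers 0:c
2(x) covers ∅
3(c) covers 1:z
4(x) covers 2:x
5(x) covers 4:x
6(c) covers 3:c
7(a) covers ∅
floor of heap: 0:c, 2:x, 7:a
completions by unplaced set U, small U first (add the entries for U minus each lowest piece of U):
  |U|=1: {5}:1  {6}:1  {7}:1
  |U|=2: {3,6}:1  {4,5}:1  {5,6}:2  {5,7}:2  {6,7}:2
  |U|=3: {1,3,6}:1  {2,4,5}:1  {3,5,6}:3  {3,6,7}:3  {4,5,6}:3  {4,5,7}:3  {5,6,7}:6
  |U|=4: {0,1,3,6}:1  {1,3,5,6}:4  {1,3,6,7}:4  {2,4,5,6}:4  {2,4,5,7}:4  {3,4,5,6}:6  {3,5,6,7}:12  {4,5,6,7}:12
  |U|=5: {0,1,3,5,6}:5  {0,1,3,6,7}:5  {1,3,4,5,6}:10  {1,3,5,6,7}:20  {2,3,4,5,6}:10  {2,4,5,6,7}:20  {3,4,5,6,7}:30
  |U|=6: {0,1,3,4,5,6}:15  {0,1,3,5,6,7}:30  {1,2,3,4,5,6}:20  {1,3,4,5,6,7}:60  {2,3,4,5,6,7}:60
  start at 0(c): 140
  start at 2(x): 105
  start at 7(a): 35
sum over floor = 280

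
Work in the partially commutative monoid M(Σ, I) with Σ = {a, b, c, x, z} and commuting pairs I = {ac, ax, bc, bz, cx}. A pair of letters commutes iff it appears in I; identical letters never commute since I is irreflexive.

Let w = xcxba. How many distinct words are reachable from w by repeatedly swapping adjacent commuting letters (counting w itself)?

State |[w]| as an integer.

#0=x has no predecessor
#1=c has no predecessor
#2=x depends on [0:x]
#3=b depends on [2:x]
#4=a depends on [3:b]
sources: [0:x, 1:c]
N(rest) = Σ N(rest − s) over sources s of rest; N(one piece) = 1:
  size 1 → [1]=1  [4]=1
  size 2 → [1,4]=2  [3,4]=1
  size 3 → [1,3,4]=3  [2,3,4]=1
  first=0(x) contributes 4
  first=1(c) contributes 1
|[w]| = 5

5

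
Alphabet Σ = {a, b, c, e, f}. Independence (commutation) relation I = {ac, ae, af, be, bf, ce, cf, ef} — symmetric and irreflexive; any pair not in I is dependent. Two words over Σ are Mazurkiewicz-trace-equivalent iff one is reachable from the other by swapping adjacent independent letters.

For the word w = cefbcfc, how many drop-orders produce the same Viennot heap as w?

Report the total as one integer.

105

#0=c has no predecessor
#1=e has no predecessor
#2=f has no predecessor
#3=b depends on [0:c]
#4=c depends on [3:b]
#5=f depends on [2:f]
#6=c depends on [4:c]
sources: [0:c, 1:e, 2:f]
N(rest) = Σ N(rest − s) over sources s of rest; N(one piece) = 1:
  size 1 → [1]=1  [5]=1  [6]=1
  size 2 → [1,5]=2  [1,6]=2  [2,5]=1  [4,6]=1  [5,6]=2
  size 3 → [1,2,5]=3  [1,4,6]=3  [1,5,6]=6  [2,5,6]=3  [3,4,6]=1  [4,5,6]=3
  size 4 → [0,3,4,6]=1  [1,2,5,6]=12  [1,3,4,6]=4  [1,4,5,6]=12  [2,4,5,6]=6  [3,4,5,6]=4
  size 5 → [0,1,3,4,6]=5  [0,3,4,5,6]=5  [1,2,4,5,6]=30  [1,3,4,5,6]=20  [2,3,4,5,6]=10
  first=0(c) contributes 60
  first=1(e) contributes 15
  first=2(f) contributes 30
|[w]| = 105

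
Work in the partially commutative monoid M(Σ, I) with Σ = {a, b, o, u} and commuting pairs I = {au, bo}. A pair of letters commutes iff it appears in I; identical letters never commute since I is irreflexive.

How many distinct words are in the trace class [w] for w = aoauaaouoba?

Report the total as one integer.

8

#0=a has no predecessor
#1=o depends on [0:a]
#2=a depends on [1:o]
#3=u depends on [1:o]
#4=a depends on [2:a]
#5=a depends on [4:a]
#6=o depends on [3:u, 5:a]
#7=u depends on [6:o]
#8=o depends on [7:u]
#9=b depends on [7:u]
#10=a depends on [8:o, 9:b]
sources: [0:a]
N(rest) = Σ N(rest − s) over sources s of rest; N(one piece) = 1:
  size 1 → [10]=1
  size 2 → [8,10]=1  [9,10]=1
  size 3 → [8,9,10]=2
  size 4 → [7,8,9,10]=2
  size 5 → [6,7,8,9,10]=2
  size 6 → [3,6,7,8,9,10]=2  [5,6,7,8,9,10]=2
  size 7 → [3,5,6,7,8,9,10]=4  [4,5,6,7,8,9,10]=2
  size 8 → [2,4,5,6,7,8,9,10]=2  [3,4,5,6,7,8,9,10]=6
  size 9 → [2,3,4,5,6,7,8,9,10]=8
  first=0(a) contributes 8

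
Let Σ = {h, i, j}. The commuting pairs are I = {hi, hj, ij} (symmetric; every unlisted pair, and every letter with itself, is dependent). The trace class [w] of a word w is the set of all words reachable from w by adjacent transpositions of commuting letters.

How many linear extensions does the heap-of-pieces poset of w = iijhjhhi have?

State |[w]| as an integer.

piece 0:i — minimal
piece 1:i rests on {0:i}
piece 2:j — minimal
piece 3:h — minimal
piece 4:j rests on {2:j}
piece 5:h rests on {3:h}
piece 6:h rests on {5:h}
piece 7:i rests on {1:i}
minimal pieces: {0:i, 2:j, 3:h}
ways to finish when only these pieces remain (= sum over removing one remaining piece with nothing left below it):
  1 left: {4}→1  {6}→1  {7}→1
  2 left: {1,7}→1  {2,4}→1  {4,6}→2  {4,7}→2  {5,6}→1  {6,7}→2
  3 left: {0,1,7}→1  {1,4,7}→3  {1,6,7}→3  {2,4,6}→3  {2,4,7}→3  {3,5,6}→1  {4,5,6}→3  {4,6,7}→6  {5,6,7}→3
  4 left: {0,1,4,7}→4  {0,1,6,7}→4  {1,2,4,7}→6  {1,4,6,7}→12  {1,5,6,7}→6  {2,4,5,6}→6  {2,4,6,7}→12  {3,4,5,6}→4  {3,5,6,7}→4  {4,5,6,7}→12
  5 left: {0,1,2,4,7}→10  {0,1,4,6,7}→20  {0,1,5,6,7}→10  {1,2,4,6,7}→30  {1,3,5,6,7}→10  {1,4,5,6,7}→30  {2,3,4,5,6}→10  {2,4,5,6,7}→30  {3,4,5,6,7}→20
  6 left: {0,1,2,4,6,7}→60  {0,1,3,5,6,7}→20  {0,1,4,5,6,7}→60  {1,2,4,5,6,7}→90  {1,3,4,5,6,7}→60  {2,3,4,5,6,7}→60
  placing 0:i first → 210 extensions
  placing 2:j first → 140 extensions
  placing 3:h first → 210 extensions
total linear extensions = 560

560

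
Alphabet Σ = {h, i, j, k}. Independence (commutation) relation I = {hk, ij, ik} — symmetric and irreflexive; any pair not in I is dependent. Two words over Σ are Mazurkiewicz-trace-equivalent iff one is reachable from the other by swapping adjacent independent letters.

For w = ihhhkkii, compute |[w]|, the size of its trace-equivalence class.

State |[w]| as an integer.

28

#0=i has no predecessor
#1=h depends on [0:i]
#2=h depends on [1:h]
#3=h depends on [2:h]
#4=k has no predecessor
#5=k depends on [4:k]
#6=i depends on [3:h]
#7=i depends on [6:i]
sources: [0:i, 4:k]
N(rest) = Σ N(rest − s) over sources s of rest; N(one piece) = 1:
  size 1 → [5]=1  [7]=1
  size 2 → [4,5]=1  [5,7]=2  [6,7]=1
  size 3 → [3,6,7]=1  [4,5,7]=3  [5,6,7]=3
  size 4 → [2,3,6,7]=1  [3,5,6,7]=4  [4,5,6,7]=6
  size 5 → [1,2,3,6,7]=1  [2,3,5,6,7]=5  [3,4,5,6,7]=10
  size 6 → [0,1,2,3,6,7]=1  [1,2,3,5,6,7]=6  [2,3,4,5,6,7]=15
  first=0(i) contributes 21
  first=4(k) contributes 7
|[w]| = 28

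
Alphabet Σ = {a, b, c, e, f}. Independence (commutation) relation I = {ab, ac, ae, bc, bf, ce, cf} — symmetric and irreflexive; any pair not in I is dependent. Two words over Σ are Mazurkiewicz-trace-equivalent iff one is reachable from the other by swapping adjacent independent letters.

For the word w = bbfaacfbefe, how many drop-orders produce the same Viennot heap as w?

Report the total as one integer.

385

drop 0:b onto floor
drop 1:b onto {0:b}
drop 2:f onto floor
drop 3:a onto {2:f}
drop 4:a onto {3:a}
drop 5:c onto floor
drop 6:f onto {4:a}
drop 7:b onto {1:b}
drop 8:e onto {6:f, 7:b}
drop 9:f onto {8:e}
drop 10:e onto {9:f}
ground layer = {0:b, 2:f, 5:c}
drop-orders for the pieces not yet dropped (sum over which currently-grounded one goes next):
  1 to go: {5} 1  {10} 1
  2 to go: {5,10} 2  {9,10} 1
  3 to go: {5,9,10} 3  {8,9,10} 1
  4 to go: {5,8,9,10} 4  {6,8,9,10} 1  {7,8,9,10} 1
  5 to go: {1,7,8,9,10} 1  {4,6,8,9,10} 1  {5,6,8,9,10} 5  {5,7,8,9,10} 5  {6,7,8,9,10} 2
  6 to go: {0,1,7,8,9,10} 1  {1,5,7,8,9,10} 6  {1,6,7,8,9,10} 3  {3,4,6,8,9,10} 1  {4,5,6,8,9,10} 6  {4,6,7,8,9,10} 3  {5,6,7,8,9,10} 12
  7 to go: {0,1,5,7,8,9,10} 7  {0,1,6,7,8,9,10} 4  {1,4,6,7,8,9,10} 6  {1,5,6,7,8,9,10} 21  {2,3,4,6,8,9,10} 1  {3,4,5,6,8,9,10} 7  {3,4,6,7,8,9,10} 4  {4,5,6,7,8,9,10} 21
  8 to go: {0,1,4,6,7,8,9,10} 10  {0,1,5,6,7,8,9,10} 32  {1,3,4,6,7,8,9,10} 10  {1,4,5,6,7,8,9,10} 48  {2,3,4,5,6,8,9,10} 8  {2,3,4,6,7,8,9,10} 5  {3,4,5,6,7,8,9,10} 32
  9 to go: {0,1,3,4,6,7,8,9,10} 20  {0,1,4,5,6,7,8,9,10} 90  {1,2,3,4,6,7,8,9,10} 15  {1,3,4,5,6,7,8,9,10} 90  {2,3,4,5,6,7,8,9,10} 45
  if 0:b drops first: 150 orders
  if 2:f drops first: 200 orders
  if 5:c drops first: 35 orders
heap linearizations: 385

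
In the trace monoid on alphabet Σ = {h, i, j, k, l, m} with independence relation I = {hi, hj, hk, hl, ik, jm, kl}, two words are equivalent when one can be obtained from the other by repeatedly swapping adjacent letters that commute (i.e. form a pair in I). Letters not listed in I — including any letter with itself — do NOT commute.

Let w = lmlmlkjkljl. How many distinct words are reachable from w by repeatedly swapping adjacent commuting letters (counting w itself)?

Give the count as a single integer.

4

drop 0:l onto floor
drop 1:m onto {0:l}
drop 2:l onto {1:m}
drop 3:m onto {2:l}
drop 4:l onto {3:m}
drop 5:k onto {3:m}
drop 6:j onto {4:l, 5:k}
drop 7:k onto {6:j}
drop 8:l onto {6:j}
drop 9:j onto {7:k, 8:l}
drop 10:l onto {9:j}
ground layer = {0:l}
drop-orders for the pieces not yet dropped (sum over which currently-grounded one goes next):
  1 to go: {10} 1
  2 to go: {9,10} 1
  3 to go: {7,9,10} 1  {8,9,10} 1
  4 to go: {7,8,9,10} 2
  5 to go: {6,7,8,9,10} 2
  6 to go: {4,6,7,8,9,10} 2  {5,6,7,8,9,10} 2
  7 to go: {4,5,6,7,8,9,10} 4
  8 to go: {3,4,5,6,7,8,9,10} 4
  9 to go: {2,3,4,5,6,7,8,9,10} 4
  if 0:l drops first: 4 orders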